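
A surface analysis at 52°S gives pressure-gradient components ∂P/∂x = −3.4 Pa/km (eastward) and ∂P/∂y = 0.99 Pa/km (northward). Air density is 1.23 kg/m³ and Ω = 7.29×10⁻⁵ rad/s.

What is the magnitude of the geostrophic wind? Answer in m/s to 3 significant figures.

25.1 m/s

Coriolis parameter at 52°S:
f = 2Ω sin φ = 2 × 7.29×10⁻⁵ × sin 52° = 1.15×10⁻⁴ s⁻¹
In the Southern Hemisphere f is negative: f = −1.15×10⁻⁴ s⁻¹.
Component geostrophic relations (x east, y north):
u_g = −(1/(fρ)) ∂P/∂y,  v_g = (1/(fρ)) ∂P/∂x
u_g = −(0.99×10⁻³)/(−1.15×10⁻⁴ × 1.23) = 7.01 m/s;  v_g = (−3.4×10⁻³)/(−1.15×10⁻⁴ × 1.23) = 24.1 m/s
|V_g| = √(u_g² + v_g²) = 25.1 m/s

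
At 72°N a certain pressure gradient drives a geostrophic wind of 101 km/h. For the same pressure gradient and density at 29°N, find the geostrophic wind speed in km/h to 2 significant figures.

200 km/h

With the same pressure gradient and density, V_g ∝ 1/f ∝ 1/sin φ.
V₂ = V₁ · sin φ₁ / sin φ₂ = 101 × sin 72° / sin 29°
V₂ = 101 × 0.9511/0.4848 = 200 km/h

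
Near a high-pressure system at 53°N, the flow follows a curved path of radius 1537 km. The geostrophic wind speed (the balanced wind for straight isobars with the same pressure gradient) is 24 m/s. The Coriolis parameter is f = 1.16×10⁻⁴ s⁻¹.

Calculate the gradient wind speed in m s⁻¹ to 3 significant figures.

Around a high, pressure-gradient force acts outward with centrifugal, so Coriolis balances both:
fV = (1/ρ)|∂P/∂n| + V²/R  →  V² − fR·V + fR·V_g = 0
With fR = 1.16×10⁻⁴ × 1537×10³ m = 178 m/s:
V = [fR − √((fR)² − 4 fR V_g)]/2 = [178 − √(178² − 4×178×24)]/2 = 28.6 m/s
Supergeostrophic (V > V_g = 24 m/s), as expected around a high.

28.6 m s⁻¹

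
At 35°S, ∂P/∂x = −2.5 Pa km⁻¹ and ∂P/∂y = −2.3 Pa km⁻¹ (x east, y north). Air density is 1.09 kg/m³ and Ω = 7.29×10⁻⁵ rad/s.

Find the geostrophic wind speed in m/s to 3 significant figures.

37.3 m/s

Coriolis parameter at 35°S:
f = 2Ω sin φ = 2 × 7.29×10⁻⁵ × sin 35° = 8.36×10⁻⁵ s⁻¹
In the Southern Hemisphere f is negative: f = −8.36×10⁻⁵ s⁻¹.
Component geostrophic relations (x east, y north):
u_g = −(1/(fρ)) ∂P/∂y,  v_g = (1/(fρ)) ∂P/∂x
u_g = −(−2.3×10⁻³)/(−8.36×10⁻⁵ × 1.09) = −25.2 m/s;  v_g = (−2.5×10⁻³)/(−8.36×10⁻⁵ × 1.09) = 27.4 m/s
|V_g| = √(u_g² + v_g²) = 37.3 m/s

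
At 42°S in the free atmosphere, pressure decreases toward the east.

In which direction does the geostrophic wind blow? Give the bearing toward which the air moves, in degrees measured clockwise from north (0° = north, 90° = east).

The pressure-gradient force points toward the east (bearing 090°).
Geostrophic balance: in the Southern Hemisphere the Coriolis force deflects motion to the left, so the geostrophic wind blows 90° to the left of the pressure-gradient force (low pressure on the right).
Rotating 090° by 90° counterclockwise gives 000° — the wind blows toward the north.

000°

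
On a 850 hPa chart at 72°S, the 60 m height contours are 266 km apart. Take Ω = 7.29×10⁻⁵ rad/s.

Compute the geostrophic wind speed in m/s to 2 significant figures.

Coriolis parameter at 72°S:
f = 2Ω sin φ = 2 × 7.29×10⁻⁵ × sin 72° = 1.39×10⁻⁴ s⁻¹
Height gradient: |∂Z/∂n| = 60 m / 266000 m = 2.26×10⁻⁴
On a pressure surface, geostrophic balance gives V_g = (g/f)|∂Z/∂n|:
V_g = 9.81 × 2.26×10⁻⁴ / 1.39×10⁻⁴ = 16.0 m/s

16 m/s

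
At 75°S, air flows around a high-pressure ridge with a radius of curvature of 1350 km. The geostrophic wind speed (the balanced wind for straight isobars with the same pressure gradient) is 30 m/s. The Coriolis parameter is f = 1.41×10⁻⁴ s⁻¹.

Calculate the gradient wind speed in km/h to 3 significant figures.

134 km/h

Around a high, pressure-gradient force acts outward with centrifugal, so Coriolis balances both:
fV = (1/ρ)|∂P/∂n| + V²/R  →  V² − fR·V + fR·V_g = 0
With fR = 1.41×10⁻⁴ × 1350×10³ m = 190 m/s:
V = [fR − √((fR)² − 4 fR V_g)]/2 = [190 − √(190² − 4×190×30)]/2 = 37.3 m/s
Supergeostrophic (V > V_g = 30 m/s), as expected around a high.
Converting: 37.3 m/s × 3.6 = 134 km/h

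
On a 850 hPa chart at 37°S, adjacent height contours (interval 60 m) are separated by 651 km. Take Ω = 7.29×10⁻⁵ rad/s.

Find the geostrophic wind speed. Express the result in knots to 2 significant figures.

20 knots

Coriolis parameter at 37°S:
f = 2Ω sin φ = 2 × 7.29×10⁻⁵ × sin 37° = 8.77×10⁻⁵ s⁻¹
Height gradient: |∂Z/∂n| = 60 m / 651000 m = 9.22×10⁻⁵
On a pressure surface, geostrophic balance gives V_g = (g/f)|∂Z/∂n|:
V_g = 9.81 × 9.22×10⁻⁵ / 8.77×10⁻⁵ = 10.3 m/s
Converting: 10.3 m/s × 1.944 = 20 knots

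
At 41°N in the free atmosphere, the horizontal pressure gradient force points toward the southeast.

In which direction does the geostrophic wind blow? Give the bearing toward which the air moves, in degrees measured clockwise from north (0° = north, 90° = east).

225°

The pressure-gradient force points toward the southeast (bearing 135°).
Geostrophic balance: in the Northern Hemisphere the Coriolis force deflects motion to the right, so the geostrophic wind blows 90° to the right of the pressure-gradient force (low pressure on the left).
Rotating 135° by 90° clockwise gives 225° — the wind blows toward the southwest.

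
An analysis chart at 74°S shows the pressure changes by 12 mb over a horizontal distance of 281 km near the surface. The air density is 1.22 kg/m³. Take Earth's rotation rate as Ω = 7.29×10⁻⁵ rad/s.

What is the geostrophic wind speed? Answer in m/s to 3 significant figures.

25.0 m/s

Coriolis parameter at 74°S:
f = 2Ω sin φ = 2 × 7.29×10⁻⁵ × sin 74° = 1.40×10⁻⁴ s⁻¹
Pressure gradient: |∂P/∂n| = 1200 Pa / 281000 m = 4.27×10⁻³ Pa/m
Geostrophic balance (pressure-gradient force = Coriolis force):
V_g = (1/(fρ)) |∂P/∂n| = 4.27×10⁻³ / (1.40×10⁻⁴ × 1.22) = 25.0 m/s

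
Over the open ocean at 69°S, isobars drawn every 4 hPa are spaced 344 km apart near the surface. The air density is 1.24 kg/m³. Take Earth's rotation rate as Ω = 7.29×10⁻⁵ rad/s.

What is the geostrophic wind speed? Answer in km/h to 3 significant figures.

24.8 km/h

Coriolis parameter at 69°S:
f = 2Ω sin φ = 2 × 7.29×10⁻⁵ × sin 69° = 1.36×10⁻⁴ s⁻¹
Pressure gradient: |∂P/∂n| = 400 Pa / 344000 m = 1.16×10⁻³ Pa/m
Geostrophic balance (pressure-gradient force = Coriolis force):
V_g = (1/(fρ)) |∂P/∂n| = 1.16×10⁻³ / (1.36×10⁻⁴ × 1.24) = 6.89 m/s
Converting: 6.89 m/s × 3.6 = 24.8 km/h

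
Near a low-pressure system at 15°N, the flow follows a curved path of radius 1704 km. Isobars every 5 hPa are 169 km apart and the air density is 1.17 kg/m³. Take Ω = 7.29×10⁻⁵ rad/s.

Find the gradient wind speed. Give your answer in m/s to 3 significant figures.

40.9 m/s

Coriolis parameter at 15°N:
f = 2Ω sin φ = 2 × 7.29×10⁻⁵ × sin 15° = 3.77×10⁻⁵ s⁻¹
Pressure gradient: |∂P/∂n| = 500 Pa / 169000 m = 2.96×10⁻³ Pa/m
Geostrophic speed: V_g = |∂P/∂n|/(fρ) = 2.96×10⁻³/(3.77×10⁻⁵ × 1.17) = 67.0 m/s
Around a low, centrifugal force acts outward with Coriolis, so pressure-gradient force balances both:
(1/ρ)|∂P/∂n| = fV + V²/R  →  V² + fR·V − fR·V_g = 0
With fR = 3.77×10⁻⁵ × 1704×10³ m = 64.3 m/s:
V = [−fR + √((fR)² + 4 fR V_g)]/2 = [−64.3 + √(64.3² + 4×64.3×67)]/2 = 40.9 m/s
Subgeostrophic (V < V_g = 67 m/s), as expected around a low.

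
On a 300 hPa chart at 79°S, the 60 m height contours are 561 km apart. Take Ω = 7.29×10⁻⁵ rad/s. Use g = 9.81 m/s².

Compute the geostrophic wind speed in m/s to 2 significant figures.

7.3 m/s

Coriolis parameter at 79°S:
f = 2Ω sin φ = 2 × 7.29×10⁻⁵ × sin 79° = 1.43×10⁻⁴ s⁻¹
Height gradient: |∂Z/∂n| = 60 m / 561000 m = 1.07×10⁻⁴
On a pressure surface, geostrophic balance gives V_g = (g/f)|∂Z/∂n|:
V_g = 9.81 × 1.07×10⁻⁴ / 1.43×10⁻⁴ = 7.33 m/s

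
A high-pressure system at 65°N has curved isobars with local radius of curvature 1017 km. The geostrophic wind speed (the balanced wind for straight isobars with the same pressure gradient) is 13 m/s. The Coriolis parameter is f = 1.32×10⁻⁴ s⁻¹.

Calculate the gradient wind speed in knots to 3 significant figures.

Around a high, pressure-gradient force acts outward with centrifugal, so Coriolis balances both:
fV = (1/ρ)|∂P/∂n| + V²/R  →  V² − fR·V + fR·V_g = 0
With fR = 1.32×10⁻⁴ × 1017×10³ m = 134 m/s:
V = [fR − √((fR)² − 4 fR V_g)]/2 = [134 − √(134² − 4×134×13)]/2 = 14.6 m/s
Supergeostrophic (V > V_g = 13 m/s), as expected around a high.
Converting: 14.6 m/s × 1.944 = 28.3 knots

28.3 knots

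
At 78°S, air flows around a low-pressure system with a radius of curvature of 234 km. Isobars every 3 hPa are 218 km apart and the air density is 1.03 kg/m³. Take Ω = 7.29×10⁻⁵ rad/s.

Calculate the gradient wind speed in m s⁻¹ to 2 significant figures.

7.6 m s⁻¹

Coriolis parameter at 78°S:
f = 2Ω sin φ = 2 × 7.29×10⁻⁵ × sin 78° = 1.43×10⁻⁴ s⁻¹
Pressure gradient: |∂P/∂n| = 300 Pa / 218000 m = 1.38×10⁻³ Pa/m
Geostrophic speed: V_g = |∂P/∂n|/(fρ) = 1.38×10⁻³/(1.43×10⁻⁴ × 1.03) = 9.37 m/s
Around a low, centrifugal force acts outward with Coriolis, so pressure-gradient force balances both:
(1/ρ)|∂P/∂n| = fV + V²/R  →  V² + fR·V − fR·V_g = 0
With fR = 1.43×10⁻⁴ × 234×10³ m = 33.4 m/s:
V = [−fR + √((fR)² + 4 fR V_g)]/2 = [−33.4 + √(33.4² + 4×33.4×9.37)]/2 = 7.63 m/s
Subgeostrophic (V < V_g = 9.37 m/s), as expected around a low.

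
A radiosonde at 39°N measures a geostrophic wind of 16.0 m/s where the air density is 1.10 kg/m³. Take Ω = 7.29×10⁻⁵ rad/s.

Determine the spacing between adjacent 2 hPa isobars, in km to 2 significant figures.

Coriolis parameter at 39°N:
f = 2Ω sin φ = 2 × 7.29×10⁻⁵ × sin 39° = 9.18×10⁻⁵ s⁻¹
Geostrophic balance rearranged: |∂P/∂n| = f ρ V_g
|∂P/∂n| = 9.18×10⁻⁵ × 1.10 × 16.0 = 1.61×10⁻³ Pa/m
Isobar spacing: Δn = ΔP/|∂P/∂n| = 200 Pa / 1.61×10⁻³ Pa/m = 123848 m ≈ 120 km

120 km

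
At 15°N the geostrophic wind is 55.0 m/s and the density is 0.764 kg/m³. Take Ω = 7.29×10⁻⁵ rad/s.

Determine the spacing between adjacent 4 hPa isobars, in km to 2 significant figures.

250 km

Coriolis parameter at 15°N:
f = 2Ω sin φ = 2 × 7.29×10⁻⁵ × sin 15° = 3.77×10⁻⁵ s⁻¹
Geostrophic balance rearranged: |∂P/∂n| = f ρ V_g
|∂P/∂n| = 3.77×10⁻⁵ × 0.764 × 55.0 = 1.59×10⁻³ Pa/m
Isobar spacing: Δn = ΔP/|∂P/∂n| = 400 Pa / 1.59×10⁻³ Pa/m = 252261 m ≈ 250 km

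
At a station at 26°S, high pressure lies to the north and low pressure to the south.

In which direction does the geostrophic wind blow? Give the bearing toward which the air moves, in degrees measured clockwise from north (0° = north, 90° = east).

The pressure-gradient force points toward the south (bearing 180°).
Geostrophic balance: in the Southern Hemisphere the Coriolis force deflects motion to the left, so the geostrophic wind blows 90° to the left of the pressure-gradient force (low pressure on the right).
Rotating 180° by 90° counterclockwise gives 090° — the wind blows toward the east.

090°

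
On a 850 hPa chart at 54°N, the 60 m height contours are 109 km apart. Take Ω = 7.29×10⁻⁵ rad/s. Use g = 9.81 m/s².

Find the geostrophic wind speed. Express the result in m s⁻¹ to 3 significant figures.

45.8 m s⁻¹

Coriolis parameter at 54°N:
f = 2Ω sin φ = 2 × 7.29×10⁻⁵ × sin 54° = 1.18×10⁻⁴ s⁻¹
Height gradient: |∂Z/∂n| = 60 m / 109000 m = 5.50×10⁻⁴
On a pressure surface, geostrophic balance gives V_g = (g/f)|∂Z/∂n|:
V_g = 9.81 × 5.50×10⁻⁴ / 1.18×10⁻⁴ = 45.8 m/s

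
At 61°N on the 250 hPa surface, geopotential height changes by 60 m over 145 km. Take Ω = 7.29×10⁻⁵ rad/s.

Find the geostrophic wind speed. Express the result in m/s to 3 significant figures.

Coriolis parameter at 61°N:
f = 2Ω sin φ = 2 × 7.29×10⁻⁵ × sin 61° = 1.28×10⁻⁴ s⁻¹
Height gradient: |∂Z/∂n| = 60 m / 145000 m = 4.14×10⁻⁴
On a pressure surface, geostrophic balance gives V_g = (g/f)|∂Z/∂n|:
V_g = 9.81 × 4.14×10⁻⁴ / 1.28×10⁻⁴ = 31.8 m/s

31.8 m/s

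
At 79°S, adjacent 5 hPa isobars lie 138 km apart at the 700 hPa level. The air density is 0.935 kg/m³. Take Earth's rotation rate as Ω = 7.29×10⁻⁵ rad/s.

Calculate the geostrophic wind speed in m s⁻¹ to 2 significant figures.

Coriolis parameter at 79°S:
f = 2Ω sin φ = 2 × 7.29×10⁻⁵ × sin 79° = 1.43×10⁻⁴ s⁻¹
Pressure gradient: |∂P/∂n| = 500 Pa / 138000 m = 3.62×10⁻³ Pa/m
Geostrophic balance (pressure-gradient force = Coriolis force):
V_g = (1/(fρ)) |∂P/∂n| = 3.62×10⁻³ / (1.43×10⁻⁴ × 0.935) = 27.1 m/s

27 m s⁻¹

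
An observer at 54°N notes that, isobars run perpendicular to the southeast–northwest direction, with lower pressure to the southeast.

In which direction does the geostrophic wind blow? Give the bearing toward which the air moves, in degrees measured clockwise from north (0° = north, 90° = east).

The pressure-gradient force points toward the southeast (bearing 135°).
Geostrophic balance: in the Northern Hemisphere the Coriolis force deflects motion to the right, so the geostrophic wind blows 90° to the right of the pressure-gradient force (low pressure on the left).
Rotating 135° by 90° clockwise gives 225° — the wind blows toward the southwest.

225°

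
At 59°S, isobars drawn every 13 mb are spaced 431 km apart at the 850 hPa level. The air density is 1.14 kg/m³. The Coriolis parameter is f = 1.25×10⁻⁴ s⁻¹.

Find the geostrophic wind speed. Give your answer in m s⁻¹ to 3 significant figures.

Pressure gradient: |∂P/∂n| = 1300 Pa / 431000 m = 3.02×10⁻³ Pa/m
Geostrophic balance (pressure-gradient force = Coriolis force):
V_g = (1/(fρ)) |∂P/∂n| = 3.02×10⁻³ / (1.25×10⁻⁴ × 1.14) = 21.2 m/s

21.2 m s⁻¹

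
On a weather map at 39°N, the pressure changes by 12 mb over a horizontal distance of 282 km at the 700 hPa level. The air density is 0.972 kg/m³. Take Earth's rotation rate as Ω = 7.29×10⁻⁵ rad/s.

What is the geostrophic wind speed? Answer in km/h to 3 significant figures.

Coriolis parameter at 39°N:
f = 2Ω sin φ = 2 × 7.29×10⁻⁵ × sin 39° = 9.18×10⁻⁵ s⁻¹
Pressure gradient: |∂P/∂n| = 1200 Pa / 282000 m = 4.26×10⁻³ Pa/m
Geostrophic balance (pressure-gradient force = Coriolis force):
V_g = (1/(fρ)) |∂P/∂n| = 4.26×10⁻³ / (9.18×10⁻⁵ × 0.972) = 47.7 m/s
Converting: 47.7 m/s × 3.6 = 172 km/h

172 km/h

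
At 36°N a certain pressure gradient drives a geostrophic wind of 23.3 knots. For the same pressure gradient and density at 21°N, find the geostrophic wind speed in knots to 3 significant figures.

38.2 knots

With the same pressure gradient and density, V_g ∝ 1/f ∝ 1/sin φ.
V₂ = V₁ · sin φ₁ / sin φ₂ = 23.3 × sin 36° / sin 21°
V₂ = 23.3 × 0.5878/0.3584 = 38.2 knots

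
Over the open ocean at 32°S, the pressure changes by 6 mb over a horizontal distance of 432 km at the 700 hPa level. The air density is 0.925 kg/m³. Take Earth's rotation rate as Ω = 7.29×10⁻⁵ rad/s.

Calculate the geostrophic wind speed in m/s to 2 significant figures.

Coriolis parameter at 32°S:
f = 2Ω sin φ = 2 × 7.29×10⁻⁵ × sin 32° = 7.73×10⁻⁵ s⁻¹
Pressure gradient: |∂P/∂n| = 600 Pa / 432000 m = 1.39×10⁻³ Pa/m
Geostrophic balance (pressure-gradient force = Coriolis force):
V_g = (1/(fρ)) |∂P/∂n| = 1.39×10⁻³ / (7.73×10⁻⁵ × 0.925) = 19.4 m/s

19 m/s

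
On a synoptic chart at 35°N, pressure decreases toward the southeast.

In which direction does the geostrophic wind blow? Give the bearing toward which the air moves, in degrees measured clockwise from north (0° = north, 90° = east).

225°

The pressure-gradient force points toward the southeast (bearing 135°).
Geostrophic balance: in the Northern Hemisphere the Coriolis force deflects motion to the right, so the geostrophic wind blows 90° to the right of the pressure-gradient force (low pressure on the left).
Rotating 135° by 90° clockwise gives 225° — the wind blows toward the southwest.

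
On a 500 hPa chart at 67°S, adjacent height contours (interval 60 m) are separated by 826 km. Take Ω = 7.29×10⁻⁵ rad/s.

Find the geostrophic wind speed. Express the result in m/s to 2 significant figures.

5.3 m/s

Coriolis parameter at 67°S:
f = 2Ω sin φ = 2 × 7.29×10⁻⁵ × sin 67° = 1.34×10⁻⁴ s⁻¹
Height gradient: |∂Z/∂n| = 60 m / 826000 m = 7.26×10⁻⁵
On a pressure surface, geostrophic balance gives V_g = (g/f)|∂Z/∂n|:
V_g = 9.81 × 7.26×10⁻⁵ / 1.34×10⁻⁴ = 5.31 m/s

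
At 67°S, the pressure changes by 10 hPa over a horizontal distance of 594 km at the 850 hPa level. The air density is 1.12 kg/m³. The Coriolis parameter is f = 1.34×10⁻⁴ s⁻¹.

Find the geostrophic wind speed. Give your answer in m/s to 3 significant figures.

11.2 m/s

Pressure gradient: |∂P/∂n| = 1000 Pa / 594000 m = 1.68×10⁻³ Pa/m
Geostrophic balance (pressure-gradient force = Coriolis force):
V_g = (1/(fρ)) |∂P/∂n| = 1.68×10⁻³ / (1.34×10⁻⁴ × 1.12) = 11.2 m/s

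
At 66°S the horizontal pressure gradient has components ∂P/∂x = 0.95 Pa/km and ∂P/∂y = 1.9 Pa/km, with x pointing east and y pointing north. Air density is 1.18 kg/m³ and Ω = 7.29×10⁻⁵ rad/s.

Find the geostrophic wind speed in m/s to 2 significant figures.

Coriolis parameter at 66°S:
f = 2Ω sin φ = 2 × 7.29×10⁻⁵ × sin 66° = 1.33×10⁻⁴ s⁻¹
In the Southern Hemisphere f is negative: f = −1.33×10⁻⁴ s⁻¹.
Component geostrophic relations (x east, y north):
u_g = −(1/(fρ)) ∂P/∂y,  v_g = (1/(fρ)) ∂P/∂x
u_g = −(1.9×10⁻³)/(−1.33×10⁻⁴ × 1.18) = 12.1 m/s;  v_g = (0.95×10⁻³)/(−1.33×10⁻⁴ × 1.18) = −6.04 m/s
|V_g| = √(u_g² + v_g²) = 13.5 m/s

14 m/s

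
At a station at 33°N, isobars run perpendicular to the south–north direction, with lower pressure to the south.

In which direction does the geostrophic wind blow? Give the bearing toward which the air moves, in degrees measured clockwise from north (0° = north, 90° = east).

The pressure-gradient force points toward the south (bearing 180°).
Geostrophic balance: in the Northern Hemisphere the Coriolis force deflects motion to the right, so the geostrophic wind blows 90° to the right of the pressure-gradient force (low pressure on the left).
Rotating 180° by 90° clockwise gives 270° — the wind blows toward the west.

270°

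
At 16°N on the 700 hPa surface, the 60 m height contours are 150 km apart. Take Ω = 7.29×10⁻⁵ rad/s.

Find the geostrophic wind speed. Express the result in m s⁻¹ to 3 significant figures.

97.6 m s⁻¹

Coriolis parameter at 16°N:
f = 2Ω sin φ = 2 × 7.29×10⁻⁵ × sin 16° = 4.02×10⁻⁵ s⁻¹
Height gradient: |∂Z/∂n| = 60 m / 150000 m = 4.00×10⁻⁴
On a pressure surface, geostrophic balance gives V_g = (g/f)|∂Z/∂n|:
V_g = 9.81 × 4.00×10⁻⁴ / 4.02×10⁻⁵ = 97.6 m/s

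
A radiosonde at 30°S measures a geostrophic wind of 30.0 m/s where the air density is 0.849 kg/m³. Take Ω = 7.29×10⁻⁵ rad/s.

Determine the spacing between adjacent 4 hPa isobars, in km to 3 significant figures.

215 km

Coriolis parameter at 30°S:
f = 2Ω sin φ = 2 × 7.29×10⁻⁵ × sin 30° = 7.29×10⁻⁵ s⁻¹
Geostrophic balance rearranged: |∂P/∂n| = f ρ V_g
|∂P/∂n| = 7.29×10⁻⁵ × 0.849 × 30.0 = 1.86×10⁻³ Pa/m
Isobar spacing: Δn = ΔP/|∂P/∂n| = 400 Pa / 1.86×10⁻³ Pa/m = 215429 m ≈ 215 km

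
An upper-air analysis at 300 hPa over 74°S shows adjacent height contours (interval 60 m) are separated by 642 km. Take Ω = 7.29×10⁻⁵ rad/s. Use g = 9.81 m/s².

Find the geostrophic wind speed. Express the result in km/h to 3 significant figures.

23.5 km/h

Coriolis parameter at 74°S:
f = 2Ω sin φ = 2 × 7.29×10⁻⁵ × sin 74° = 1.40×10⁻⁴ s⁻¹
Height gradient: |∂Z/∂n| = 60 m / 642000 m = 9.35×10⁻⁵
On a pressure surface, geostrophic balance gives V_g = (g/f)|∂Z/∂n|:
V_g = 9.81 × 9.35×10⁻⁵ / 1.40×10⁻⁴ = 6.54 m/s
Converting: 6.54 m/s × 3.6 = 23.5 km/h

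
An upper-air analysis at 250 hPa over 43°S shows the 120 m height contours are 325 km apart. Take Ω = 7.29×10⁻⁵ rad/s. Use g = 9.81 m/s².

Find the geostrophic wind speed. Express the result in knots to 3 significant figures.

Coriolis parameter at 43°S:
f = 2Ω sin φ = 2 × 7.29×10⁻⁵ × sin 43° = 9.94×10⁻⁵ s⁻¹
Height gradient: |∂Z/∂n| = 120 m / 325000 m = 3.69×10⁻⁴
On a pressure surface, geostrophic balance gives V_g = (g/f)|∂Z/∂n|:
V_g = 9.81 × 3.69×10⁻⁴ / 9.94×10⁻⁵ = 36.4 m/s
Converting: 36.4 m/s × 1.944 = 70.8 knots

70.8 knots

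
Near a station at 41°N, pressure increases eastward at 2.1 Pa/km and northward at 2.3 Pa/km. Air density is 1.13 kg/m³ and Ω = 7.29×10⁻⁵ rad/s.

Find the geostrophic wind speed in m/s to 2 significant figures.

Coriolis parameter at 41°N:
f = 2Ω sin φ = 2 × 7.29×10⁻⁵ × sin 41° = 9.57×10⁻⁵ s⁻¹
Component geostrophic relations (x east, y north):
u_g = −(1/(fρ)) ∂P/∂y,  v_g = (1/(fρ)) ∂P/∂x
u_g = −(2.3×10⁻³)/(9.57×10⁻⁵ × 1.13) = −21.3 m/s;  v_g = (2.1×10⁻³)/(9.57×10⁻⁵ × 1.13) = 19.4 m/s
|V_g| = √(u_g² + v_g²) = 28.8 m/s

29 m/s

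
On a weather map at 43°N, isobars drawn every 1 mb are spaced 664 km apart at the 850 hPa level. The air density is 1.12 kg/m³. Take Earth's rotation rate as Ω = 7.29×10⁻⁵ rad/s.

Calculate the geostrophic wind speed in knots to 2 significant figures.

2.6 knots

Coriolis parameter at 43°N:
f = 2Ω sin φ = 2 × 7.29×10⁻⁵ × sin 43° = 9.94×10⁻⁵ s⁻¹
Pressure gradient: |∂P/∂n| = 100 Pa / 664000 m = 1.51×10⁻⁴ Pa/m
Geostrophic balance (pressure-gradient force = Coriolis force):
V_g = (1/(fρ)) |∂P/∂n| = 1.51×10⁻⁴ / (9.94×10⁻⁵ × 1.12) = 1.35 m/s
Converting: 1.35 m/s × 1.944 = 2.6 knots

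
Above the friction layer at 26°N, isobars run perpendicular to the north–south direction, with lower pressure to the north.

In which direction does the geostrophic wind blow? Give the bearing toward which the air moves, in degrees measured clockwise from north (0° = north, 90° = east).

The pressure-gradient force points toward the north (bearing 000°).
Geostrophic balance: in the Northern Hemisphere the Coriolis force deflects motion to the right, so the geostrophic wind blows 90° to the right of the pressure-gradient force (low pressure on the left).
Rotating 000° by 90° clockwise gives 090° — the wind blows toward the east.

090°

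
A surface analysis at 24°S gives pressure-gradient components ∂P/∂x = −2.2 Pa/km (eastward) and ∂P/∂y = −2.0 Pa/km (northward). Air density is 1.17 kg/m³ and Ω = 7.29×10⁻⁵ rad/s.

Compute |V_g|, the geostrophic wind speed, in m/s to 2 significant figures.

43 m/s

Coriolis parameter at 24°S:
f = 2Ω sin φ = 2 × 7.29×10⁻⁵ × sin 24° = 5.93×10⁻⁵ s⁻¹
In the Southern Hemisphere f is negative: f = −5.93×10⁻⁵ s⁻¹.
Component geostrophic relations (x east, y north):
u_g = −(1/(fρ)) ∂P/∂y,  v_g = (1/(fρ)) ∂P/∂x
u_g = −(−2.0×10⁻³)/(−5.93×10⁻⁵ × 1.17) = −28.8 m/s;  v_g = (−2.2×10⁻³)/(−5.93×10⁻⁵ × 1.17) = 31.7 m/s
|V_g| = √(u_g² + v_g²) = 42.9 m/s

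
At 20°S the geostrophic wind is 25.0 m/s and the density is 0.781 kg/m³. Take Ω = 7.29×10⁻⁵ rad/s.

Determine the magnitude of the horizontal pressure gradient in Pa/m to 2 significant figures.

9.7×10⁻⁴ Pa/m

Coriolis parameter at 20°S:
f = 2Ω sin φ = 2 × 7.29×10⁻⁵ × sin 20° = 4.99×10⁻⁵ s⁻¹
Geostrophic balance rearranged: |∂P/∂n| = f ρ V_g
|∂P/∂n| = 4.99×10⁻⁵ × 0.781 × 25.0 = 9.74×10⁻⁴ Pa/m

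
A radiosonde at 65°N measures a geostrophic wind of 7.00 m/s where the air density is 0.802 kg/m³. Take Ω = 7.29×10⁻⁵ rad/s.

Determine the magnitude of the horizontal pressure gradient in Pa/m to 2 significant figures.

Coriolis parameter at 65°N:
f = 2Ω sin φ = 2 × 7.29×10⁻⁵ × sin 65° = 1.32×10⁻⁴ s⁻¹
Geostrophic balance rearranged: |∂P/∂n| = f ρ V_g
|∂P/∂n| = 1.32×10⁻⁴ × 0.802 × 7.00 = 7.42×10⁻⁴ Pa/m

7.4×10⁻⁴ Pa/m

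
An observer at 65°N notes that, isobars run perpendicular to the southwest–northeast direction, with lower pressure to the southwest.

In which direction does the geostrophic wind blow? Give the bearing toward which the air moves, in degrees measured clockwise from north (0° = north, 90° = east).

315°

The pressure-gradient force points toward the southwest (bearing 225°).
Geostrophic balance: in the Northern Hemisphere the Coriolis force deflects motion to the right, so the geostrophic wind blows 90° to the right of the pressure-gradient force (low pressure on the left).
Rotating 225° by 90° clockwise gives 315° — the wind blows toward the northwest.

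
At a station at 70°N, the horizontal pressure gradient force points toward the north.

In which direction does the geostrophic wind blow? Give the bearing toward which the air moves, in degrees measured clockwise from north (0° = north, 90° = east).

The pressure-gradient force points toward the north (bearing 000°).
Geostrophic balance: in the Northern Hemisphere the Coriolis force deflects motion to the right, so the geostrophic wind blows 90° to the right of the pressure-gradient force (low pressure on the left).
Rotating 000° by 90° clockwise gives 090° — the wind blows toward the east.

090°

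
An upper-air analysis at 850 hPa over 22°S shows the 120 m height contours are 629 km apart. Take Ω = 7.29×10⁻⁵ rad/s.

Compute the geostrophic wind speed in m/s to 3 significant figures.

Coriolis parameter at 22°S:
f = 2Ω sin φ = 2 × 7.29×10⁻⁵ × sin 22° = 5.46×10⁻⁵ s⁻¹
Height gradient: |∂Z/∂n| = 120 m / 629000 m = 1.91×10⁻⁴
On a pressure surface, geostrophic balance gives V_g = (g/f)|∂Z/∂n|:
V_g = 9.81 × 1.91×10⁻⁴ / 5.46×10⁻⁵ = 34.3 m/s

34.3 m/s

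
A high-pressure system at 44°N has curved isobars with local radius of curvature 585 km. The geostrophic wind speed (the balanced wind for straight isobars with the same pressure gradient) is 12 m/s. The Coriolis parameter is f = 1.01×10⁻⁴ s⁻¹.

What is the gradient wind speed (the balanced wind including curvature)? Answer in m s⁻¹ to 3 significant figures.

16.7 m s⁻¹

Around a high, pressure-gradient force acts outward with centrifugal, so Coriolis balances both:
fV = (1/ρ)|∂P/∂n| + V²/R  →  V² − fR·V + fR·V_g = 0
With fR = 1.01×10⁻⁴ × 585×10³ m = 59.1 m/s:
V = [fR − √((fR)² − 4 fR V_g)]/2 = [59.1 − √(59.1² − 4×59.1×12)]/2 = 16.7 m/s
Supergeostrophic (V > V_g = 12 m/s), as expected around a high.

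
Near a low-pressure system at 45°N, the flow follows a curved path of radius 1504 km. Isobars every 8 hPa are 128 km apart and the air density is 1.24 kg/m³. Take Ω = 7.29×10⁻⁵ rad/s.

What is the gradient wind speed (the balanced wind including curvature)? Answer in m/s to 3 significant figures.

Coriolis parameter at 45°N:
f = 2Ω sin φ = 2 × 7.29×10⁻⁵ × sin 45° = 1.03×10⁻⁴ s⁻¹
Pressure gradient: |∂P/∂n| = 800 Pa / 128000 m = 6.25×10⁻³ Pa/m
Geostrophic speed: V_g = |∂P/∂n|/(fρ) = 6.25×10⁻³/(1.03×10⁻⁴ × 1.24) = 48.9 m/s
Around a low, centrifugal force acts outward with Coriolis, so pressure-gradient force balances both:
(1/ρ)|∂P/∂n| = fV + V²/R  →  V² + fR·V − fR·V_g = 0
With fR = 1.03×10⁻⁴ × 1504×10³ m = 155 m/s:
V = [−fR + √((fR)² + 4 fR V_g)]/2 = [−155 + √(155² + 4×155×48.9)]/2 = 39.1 m/s
Subgeostrophic (V < V_g = 48.9 m/s), as expected around a low.

39.1 m/s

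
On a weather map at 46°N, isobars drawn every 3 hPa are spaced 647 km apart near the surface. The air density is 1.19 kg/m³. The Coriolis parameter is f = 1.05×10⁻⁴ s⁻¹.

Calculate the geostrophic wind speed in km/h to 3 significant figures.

Pressure gradient: |∂P/∂n| = 300 Pa / 647000 m = 4.64×10⁻⁴ Pa/m
Geostrophic balance (pressure-gradient force = Coriolis force):
V_g = (1/(fρ)) |∂P/∂n| = 4.64×10⁻⁴ / (1.05×10⁻⁴ × 1.19) = 3.71 m/s
Converting: 3.71 m/s × 3.6 = 13.4 km/h

13.4 km/h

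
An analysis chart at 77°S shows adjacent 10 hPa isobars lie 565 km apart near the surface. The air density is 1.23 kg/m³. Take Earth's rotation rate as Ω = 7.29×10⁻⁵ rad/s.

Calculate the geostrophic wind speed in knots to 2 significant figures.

20 knots

Coriolis parameter at 77°S:
f = 2Ω sin φ = 2 × 7.29×10⁻⁵ × sin 77° = 1.42×10⁻⁴ s⁻¹
Pressure gradient: |∂P/∂n| = 1000 Pa / 565000 m = 1.77×10⁻³ Pa/m
Geostrophic balance (pressure-gradient force = Coriolis force):
V_g = (1/(fρ)) |∂P/∂n| = 1.77×10⁻³ / (1.42×10⁻⁴ × 1.23) = 10.1 m/s
Converting: 10.1 m/s × 1.944 = 20 knots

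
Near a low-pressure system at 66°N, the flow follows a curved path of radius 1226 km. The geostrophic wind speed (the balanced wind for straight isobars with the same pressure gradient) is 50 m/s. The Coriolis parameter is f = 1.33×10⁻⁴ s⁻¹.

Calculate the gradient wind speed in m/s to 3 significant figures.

40.1 m/s

Around a low, centrifugal force acts outward with Coriolis, so pressure-gradient force balances both:
(1/ρ)|∂P/∂n| = fV + V²/R  →  V² + fR·V − fR·V_g = 0
With fR = 1.33×10⁻⁴ × 1226×10³ m = 163 m/s:
V = [−fR + √((fR)² + 4 fR V_g)]/2 = [−163 + √(163² + 4×163×50)]/2 = 40.1 m/s
Subgeostrophic (V < V_g = 50 m/s), as expected around a low.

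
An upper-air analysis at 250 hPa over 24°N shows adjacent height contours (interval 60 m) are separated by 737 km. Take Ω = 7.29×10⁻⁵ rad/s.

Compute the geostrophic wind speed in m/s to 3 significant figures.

Coriolis parameter at 24°N:
f = 2Ω sin φ = 2 × 7.29×10⁻⁵ × sin 24° = 5.93×10⁻⁵ s⁻¹
Height gradient: |∂Z/∂n| = 60 m / 737000 m = 8.14×10⁻⁵
On a pressure surface, geostrophic balance gives V_g = (g/f)|∂Z/∂n|:
V_g = 9.81 × 8.14×10⁻⁵ / 5.93×10⁻⁵ = 13.5 m/s

13.5 m/s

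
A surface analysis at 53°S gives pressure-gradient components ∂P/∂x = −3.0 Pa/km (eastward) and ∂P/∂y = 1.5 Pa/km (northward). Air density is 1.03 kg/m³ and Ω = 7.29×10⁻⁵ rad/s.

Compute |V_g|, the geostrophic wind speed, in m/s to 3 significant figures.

Coriolis parameter at 53°S:
f = 2Ω sin φ = 2 × 7.29×10⁻⁵ × sin 53° = 1.16×10⁻⁴ s⁻¹
In the Southern Hemisphere f is negative: f = −1.16×10⁻⁴ s⁻¹.
Component geostrophic relations (x east, y north):
u_g = −(1/(fρ)) ∂P/∂y,  v_g = (1/(fρ)) ∂P/∂x
u_g = −(1.5×10⁻³)/(−1.16×10⁻⁴ × 1.03) = 12.5 m/s;  v_g = (−3.0×10⁻³)/(−1.16×10⁻⁴ × 1.03) = 25.0 m/s
|V_g| = √(u_g² + v_g²) = 28.0 m/s

28.0 m/s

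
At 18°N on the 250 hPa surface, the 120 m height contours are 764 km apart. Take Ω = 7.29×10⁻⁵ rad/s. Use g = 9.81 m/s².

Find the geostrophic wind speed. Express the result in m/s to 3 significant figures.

Coriolis parameter at 18°N:
f = 2Ω sin φ = 2 × 7.29×10⁻⁵ × sin 18° = 4.51×10⁻⁵ s⁻¹
Height gradient: |∂Z/∂n| = 120 m / 764000 m = 1.57×10⁻⁴
On a pressure surface, geostrophic balance gives V_g = (g/f)|∂Z/∂n|:
V_g = 9.81 × 1.57×10⁻⁴ / 4.51×10⁻⁵ = 34.2 m/s

34.2 m/s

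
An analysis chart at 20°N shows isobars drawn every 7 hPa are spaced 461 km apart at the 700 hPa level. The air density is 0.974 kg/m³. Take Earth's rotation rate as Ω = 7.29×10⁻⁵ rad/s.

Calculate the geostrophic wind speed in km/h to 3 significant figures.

Coriolis parameter at 20°N:
f = 2Ω sin φ = 2 × 7.29×10⁻⁵ × sin 20° = 4.99×10⁻⁵ s⁻¹
Pressure gradient: |∂P/∂n| = 700 Pa / 461000 m = 1.52×10⁻³ Pa/m
Geostrophic balance (pressure-gradient force = Coriolis force):
V_g = (1/(fρ)) |∂P/∂n| = 1.52×10⁻³ / (4.99×10⁻⁵ × 0.974) = 31.3 m/s
Converting: 31.3 m/s × 3.6 = 113 km/h

113 km/h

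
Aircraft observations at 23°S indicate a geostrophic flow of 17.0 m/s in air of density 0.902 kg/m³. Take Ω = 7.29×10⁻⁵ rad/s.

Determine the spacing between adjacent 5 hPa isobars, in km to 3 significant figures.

Coriolis parameter at 23°S:
f = 2Ω sin φ = 2 × 7.29×10⁻⁵ × sin 23° = 5.70×10⁻⁵ s⁻¹
Geostrophic balance rearranged: |∂P/∂n| = f ρ V_g
|∂P/∂n| = 5.70×10⁻⁵ × 0.902 × 17.0 = 8.74×10⁻⁴ Pa/m
Isobar spacing: Δn = ΔP/|∂P/∂n| = 500 Pa / 8.74×10⁻⁴ Pa/m = 572373 m ≈ 572 km

572 km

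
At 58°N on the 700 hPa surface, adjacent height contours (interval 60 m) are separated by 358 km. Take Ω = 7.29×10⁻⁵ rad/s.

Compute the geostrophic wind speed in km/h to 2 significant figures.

48 km/h

Coriolis parameter at 58°N:
f = 2Ω sin φ = 2 × 7.29×10⁻⁵ × sin 58° = 1.24×10⁻⁴ s⁻¹
Height gradient: |∂Z/∂n| = 60 m / 358000 m = 1.68×10⁻⁴
On a pressure surface, geostrophic balance gives V_g = (g/f)|∂Z/∂n|:
V_g = 9.81 × 1.68×10⁻⁴ / 1.24×10⁻⁴ = 13.3 m/s
Converting: 13.3 m/s × 3.6 = 48 km/h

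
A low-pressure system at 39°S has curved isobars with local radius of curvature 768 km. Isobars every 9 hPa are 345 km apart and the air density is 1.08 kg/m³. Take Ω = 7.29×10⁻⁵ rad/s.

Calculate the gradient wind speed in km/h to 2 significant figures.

Coriolis parameter at 39°S:
f = 2Ω sin φ = 2 × 7.29×10⁻⁵ × sin 39° = 9.18×10⁻⁵ s⁻¹
Pressure gradient: |∂P/∂n| = 900 Pa / 345000 m = 2.61×10⁻³ Pa/m
Geostrophic speed: V_g = |∂P/∂n|/(fρ) = 2.61×10⁻³/(9.18×10⁻⁵ × 1.08) = 26.3 m/s
Around a low, centrifugal force acts outward with Coriolis, so pressure-gradient force balances both:
(1/ρ)|∂P/∂n| = fV + V²/R  →  V² + fR·V − fR·V_g = 0
With fR = 9.18×10⁻⁵ × 768×10³ m = 70.5 m/s:
V = [−fR + √((fR)² + 4 fR V_g)]/2 = [−70.5 + √(70.5² + 4×70.5×26.3)]/2 = 20.4 m/s
Subgeostrophic (V < V_g = 26.3 m/s), as expected around a low.
Converting: 20.4 m/s × 3.6 = 73 km/h

73 km/h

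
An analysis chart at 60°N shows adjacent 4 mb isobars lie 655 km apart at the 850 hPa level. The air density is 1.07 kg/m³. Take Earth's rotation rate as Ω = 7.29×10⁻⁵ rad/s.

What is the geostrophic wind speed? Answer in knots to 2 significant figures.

8.8 knots

Coriolis parameter at 60°N:
f = 2Ω sin φ = 2 × 7.29×10⁻⁵ × sin 60° = 1.26×10⁻⁴ s⁻¹
Pressure gradient: |∂P/∂n| = 400 Pa / 655000 m = 6.11×10⁻⁴ Pa/m
Geostrophic balance (pressure-gradient force = Coriolis force):
V_g = (1/(fρ)) |∂P/∂n| = 6.11×10⁻⁴ / (1.26×10⁻⁴ × 1.07) = 4.52 m/s
Converting: 4.52 m/s × 1.944 = 8.8 knots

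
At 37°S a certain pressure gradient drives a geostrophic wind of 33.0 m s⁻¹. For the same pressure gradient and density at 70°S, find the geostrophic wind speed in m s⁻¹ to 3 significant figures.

With the same pressure gradient and density, V_g ∝ 1/f ∝ 1/sin φ.
V₂ = V₁ · sin φ₁ / sin φ₂ = 33.0 × sin 37° / sin 70°
V₂ = 33.0 × 0.6018/0.9397 = 21.1 m s⁻¹

21.1 m s⁻¹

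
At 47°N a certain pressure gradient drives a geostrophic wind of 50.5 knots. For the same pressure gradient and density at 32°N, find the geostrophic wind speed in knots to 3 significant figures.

69.7 knots

With the same pressure gradient and density, V_g ∝ 1/f ∝ 1/sin φ.
V₂ = V₁ · sin φ₁ / sin φ₂ = 50.5 × sin 47° / sin 32°
V₂ = 50.5 × 0.7314/0.5299 = 69.7 knots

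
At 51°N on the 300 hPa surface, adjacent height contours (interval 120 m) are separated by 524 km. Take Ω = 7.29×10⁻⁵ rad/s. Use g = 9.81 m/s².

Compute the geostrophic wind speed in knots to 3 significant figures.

38.5 knots

Coriolis parameter at 51°N:
f = 2Ω sin φ = 2 × 7.29×10⁻⁵ × sin 51° = 1.13×10⁻⁴ s⁻¹
Height gradient: |∂Z/∂n| = 120 m / 524000 m = 2.29×10⁻⁴
On a pressure surface, geostrophic balance gives V_g = (g/f)|∂Z/∂n|:
V_g = 9.81 × 2.29×10⁻⁴ / 1.13×10⁻⁴ = 19.8 m/s
Converting: 19.8 m/s × 1.944 = 38.5 knots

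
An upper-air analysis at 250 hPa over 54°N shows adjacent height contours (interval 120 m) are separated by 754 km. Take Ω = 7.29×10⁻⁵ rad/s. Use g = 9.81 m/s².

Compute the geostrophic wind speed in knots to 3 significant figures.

Coriolis parameter at 54°N:
f = 2Ω sin φ = 2 × 7.29×10⁻⁵ × sin 54° = 1.18×10⁻⁴ s⁻¹
Height gradient: |∂Z/∂n| = 120 m / 754000 m = 1.59×10⁻⁴
On a pressure surface, geostrophic balance gives V_g = (g/f)|∂Z/∂n|:
V_g = 9.81 × 1.59×10⁻⁴ / 1.18×10⁻⁴ = 13.2 m/s
Converting: 13.2 m/s × 1.944 = 25.7 knots

25.7 knots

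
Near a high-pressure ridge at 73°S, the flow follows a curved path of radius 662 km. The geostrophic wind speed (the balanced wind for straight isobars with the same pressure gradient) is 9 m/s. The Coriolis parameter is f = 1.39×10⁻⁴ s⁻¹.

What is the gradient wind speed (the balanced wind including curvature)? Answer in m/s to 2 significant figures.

Around a high, pressure-gradient force acts outward with centrifugal, so Coriolis balances both:
fV = (1/ρ)|∂P/∂n| + V²/R  →  V² − fR·V + fR·V_g = 0
With fR = 1.39×10⁻⁴ × 662×10³ m = 92.0 m/s:
V = [fR − √((fR)² − 4 fR V_g)]/2 = [92.0 − √(92.0² − 4×92.0×9)]/2 = 10.1 m/s
Supergeostrophic (V > V_g = 9 m/s), as expected around a high.

10 m/s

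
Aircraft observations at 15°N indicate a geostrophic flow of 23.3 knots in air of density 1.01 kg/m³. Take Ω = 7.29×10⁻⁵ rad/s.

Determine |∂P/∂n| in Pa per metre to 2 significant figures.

Coriolis parameter at 15°N:
f = 2Ω sin φ = 2 × 7.29×10⁻⁵ × sin 15° = 3.77×10⁻⁵ s⁻¹
Wind speed in SI: 23.3 knots = 12.0 m/s
Geostrophic balance rearranged: |∂P/∂n| = f ρ V_g
|∂P/∂n| = 3.77×10⁻⁵ × 1.01 × 12.0 = 4.57×10⁻⁴ Pa/m

4.6×10⁻⁴ Pa/m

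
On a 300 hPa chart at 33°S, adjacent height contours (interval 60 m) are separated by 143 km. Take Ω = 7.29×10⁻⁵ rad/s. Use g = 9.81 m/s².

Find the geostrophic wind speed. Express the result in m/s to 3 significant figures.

51.8 m/s

Coriolis parameter at 33°S:
f = 2Ω sin φ = 2 × 7.29×10⁻⁵ × sin 33° = 7.94×10⁻⁵ s⁻¹
Height gradient: |∂Z/∂n| = 60 m / 143000 m = 4.20×10⁻⁴
On a pressure surface, geostrophic balance gives V_g = (g/f)|∂Z/∂n|:
V_g = 9.81 × 4.20×10⁻⁴ / 7.94×10⁻⁵ = 51.8 m/s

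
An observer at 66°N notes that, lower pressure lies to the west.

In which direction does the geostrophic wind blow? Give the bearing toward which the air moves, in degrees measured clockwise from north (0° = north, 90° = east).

The pressure-gradient force points toward the west (bearing 270°).
Geostrophic balance: in the Northern Hemisphere the Coriolis force deflects motion to the right, so the geostrophic wind blows 90° to the right of the pressure-gradient force (low pressure on the left).
Rotating 270° by 90° clockwise gives 000° — the wind blows toward the north.

000°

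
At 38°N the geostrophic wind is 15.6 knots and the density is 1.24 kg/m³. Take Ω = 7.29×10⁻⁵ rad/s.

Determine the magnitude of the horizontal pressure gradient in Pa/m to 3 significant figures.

Coriolis parameter at 38°N:
f = 2Ω sin φ = 2 × 7.29×10⁻⁵ × sin 38° = 8.98×10⁻⁵ s⁻¹
Wind speed in SI: 15.6 knots = 8.03 m/s
Geostrophic balance rearranged: |∂P/∂n| = f ρ V_g
|∂P/∂n| = 8.98×10⁻⁵ × 1.24 × 8.03 = 8.93×10⁻⁴ Pa/m

8.93×10⁻⁴ Pa/m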